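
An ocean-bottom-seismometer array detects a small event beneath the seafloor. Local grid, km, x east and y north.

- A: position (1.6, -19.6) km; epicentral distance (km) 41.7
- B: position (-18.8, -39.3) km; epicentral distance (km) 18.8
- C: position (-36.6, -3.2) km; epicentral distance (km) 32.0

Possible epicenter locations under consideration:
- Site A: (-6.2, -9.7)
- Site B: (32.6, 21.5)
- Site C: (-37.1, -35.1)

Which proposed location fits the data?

For each candidate, compare |candidate − station| to the reported distance:
Site A: residuals A 29.1, B 13.4, C 0.9 → max 29.1 km
Site B: residuals A 9.8, B 60.8, C 41.5 → max 60.8 km
Site C: residuals A 0.0, B 0.0, C 0.1 → max 0.1 km
Only Site C has all residuals ≈ 0.

Site C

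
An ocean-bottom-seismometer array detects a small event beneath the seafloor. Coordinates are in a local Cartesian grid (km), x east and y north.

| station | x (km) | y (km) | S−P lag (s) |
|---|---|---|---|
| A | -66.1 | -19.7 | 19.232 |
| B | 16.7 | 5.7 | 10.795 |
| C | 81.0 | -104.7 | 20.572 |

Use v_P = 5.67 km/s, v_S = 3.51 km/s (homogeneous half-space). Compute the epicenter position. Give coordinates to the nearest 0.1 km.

Distance from S−P lag: d = Δt · v_P v_S / (v_P − v_S) = Δt · (5.67·3.51)/(5.67−3.51) ≈ 9.2137·Δt.
So d_A = 177.20, d_B = 99.46, d_C = 189.55 km.
Circle about each station: (x + 66.1)² + (y + 19.7)² = 177.20²; (x − 16.7)² + (y − 5.7)² = 99.46²; (x − 81.0)² + (y + 104.7)² = 189.55².
Subtracting pairs of circle equations eliminates x²+y² and gives linear equations (the radical axes):
165.6 x + 50.8 y = 17061.63
294.2 x − 170.0 y = 8236.43
Solving the 2×2 system: x ≈ 77.0, y ≈ 84.8 km.

77.0 km east, 84.8 km north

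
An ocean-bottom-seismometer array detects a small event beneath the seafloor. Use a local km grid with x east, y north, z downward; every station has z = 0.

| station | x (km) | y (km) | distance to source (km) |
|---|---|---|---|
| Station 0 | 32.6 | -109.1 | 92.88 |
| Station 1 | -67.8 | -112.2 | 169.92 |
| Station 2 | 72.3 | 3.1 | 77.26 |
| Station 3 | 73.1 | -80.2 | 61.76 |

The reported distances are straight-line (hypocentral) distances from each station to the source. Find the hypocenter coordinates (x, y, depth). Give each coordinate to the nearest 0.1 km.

Each station gives a sphere (x−x_i)² + (y−y_i)² + z² = d_i² (stations at z=0).
Subtracting the Station 0 sphere from Station 1 and Station 2: z² cancels, leaving linear equations in x and y:
-200.8 x − 6.2 y = -16026.00
79.4 x + 224.4 y = -5071.08
Solving: x ≈ 81.398, y ≈ -51.400 km (keep extra digits for the depth step; rounded: 81.4, -51.4).
Then from the Station 0 sphere: z² = 92.88² − (x − 32.6)² − (y + 109.1)² with x = 81.398, y = -51.400, so z ≈ 54.001 ≈ 54.0 km.

x ≈ 81.4 km, y ≈ -51.4 km, depth ≈ 54.0 km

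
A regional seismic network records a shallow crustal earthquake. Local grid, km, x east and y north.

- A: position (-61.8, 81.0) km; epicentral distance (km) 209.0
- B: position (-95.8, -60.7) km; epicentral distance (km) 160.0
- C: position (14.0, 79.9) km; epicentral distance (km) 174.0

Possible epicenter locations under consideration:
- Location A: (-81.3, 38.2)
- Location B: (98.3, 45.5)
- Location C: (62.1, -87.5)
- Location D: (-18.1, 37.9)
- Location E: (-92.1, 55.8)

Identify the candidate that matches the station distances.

Location C

For each candidate, compare |candidate − station| to the reported distance:
Location A: residuals A 162.0, B 60.0, C 70.0 → max 162.0 km
Location B: residuals A 45.0, B 61.3, C 83.0 → max 83.0 km
Location C: residuals A 0.1, B 0.2, C 0.2 → max 0.2 km
Location D: residuals A 147.6, B 34.5, C 121.1 → max 147.6 km
Location E: residuals A 169.6, B 43.4, C 65.2 → max 169.6 km
Only Location C has all residuals ≈ 0.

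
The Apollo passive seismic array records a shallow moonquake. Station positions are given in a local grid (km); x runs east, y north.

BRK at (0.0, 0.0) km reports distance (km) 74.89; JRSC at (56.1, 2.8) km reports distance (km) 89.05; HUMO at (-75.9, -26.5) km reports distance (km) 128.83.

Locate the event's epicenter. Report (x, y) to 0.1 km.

3.7 km east, 74.8 km north

Circle about each station: x² + y² = 74.89²; (x − 56.1)² + (y − 2.8)² = 89.05²; (x + 75.9)² + (y + 26.5)² = 128.83².
Subtracting the BRK equation from the JRSC and HUMO equations removes the quadratic terms:
112.2 x + 5.6 y = 833.66
-151.8 x − 53.0 y = -4525.60
Solving the 2×2 system: x ≈ 3.7, y ≈ 74.8 km.
Check against BRK (with the unrounded x, y): √(x²+y²) = 74.89 ≈ 74.89 km. ✓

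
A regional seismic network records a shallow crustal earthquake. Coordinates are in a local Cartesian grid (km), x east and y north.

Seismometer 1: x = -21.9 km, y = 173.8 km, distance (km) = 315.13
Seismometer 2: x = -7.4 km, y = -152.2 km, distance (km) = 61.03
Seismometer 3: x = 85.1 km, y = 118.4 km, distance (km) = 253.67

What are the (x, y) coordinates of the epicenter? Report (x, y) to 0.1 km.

Circle about each station: (x + 21.9)² + (y − 173.8)² = 315.13²; (x + 7.4)² + (y + 152.2)² = 61.03²; (x − 85.1)² + (y − 118.4)² = 253.67².
Subtracting the Seismometer 1 equation from the Seismometer 2 and Seismometer 3 equations removes the quadratic terms:
29.0 x − 652.0 y = 88115.81
214.0 x − 110.8 y = 25532.97
Solving the 2×2 system: x ≈ 50.5, y ≈ -132.9 km.

(50.5, -132.9)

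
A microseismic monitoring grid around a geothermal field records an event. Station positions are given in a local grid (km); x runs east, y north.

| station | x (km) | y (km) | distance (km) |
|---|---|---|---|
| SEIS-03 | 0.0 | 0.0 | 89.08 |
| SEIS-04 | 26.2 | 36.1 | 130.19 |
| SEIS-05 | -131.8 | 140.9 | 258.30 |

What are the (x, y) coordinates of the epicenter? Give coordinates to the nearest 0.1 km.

x ≈ -12.5 km, y ≈ -88.2 km

Circle about each station: x² + y² = 89.08²; (x − 26.2)² + (y − 36.1)² = 130.19²; (x + 131.8)² + (y − 140.9)² = 258.30².
Subtracting the SEIS-03 equation from the SEIS-04 and SEIS-05 equations removes the quadratic terms:
52.4 x + 72.2 y = -7024.54
-263.6 x + 281.8 y = -21559.59
Solving the 2×2 system: x ≈ -12.5, y ≈ -88.2 km.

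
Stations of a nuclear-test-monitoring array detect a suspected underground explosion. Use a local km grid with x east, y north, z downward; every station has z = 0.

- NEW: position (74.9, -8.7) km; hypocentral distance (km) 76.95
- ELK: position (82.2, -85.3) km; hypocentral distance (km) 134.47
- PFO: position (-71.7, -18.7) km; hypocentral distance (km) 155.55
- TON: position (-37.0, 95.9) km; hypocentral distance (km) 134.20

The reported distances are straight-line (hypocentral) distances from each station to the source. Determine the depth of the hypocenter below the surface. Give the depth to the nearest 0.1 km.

Each station gives a sphere (x−x_i)² + (y−y_i)² + z² = d_i² (stations at z=0).
Subtracting the NEW sphere from ELK and PFO: z² cancels, leaving linear equations in x and y:
14.6 x − 153.2 y = -3813.65
-293.2 x − 20.0 y = -18469.62
Solving: x ≈ 60.899, y ≈ 30.697 km (keep extra digits for the depth step; rounded: 60.9, 30.7).
Then from the NEW sphere: z² = 76.95² − (x − 74.9)² − (y + 8.7)² with x = 60.899, y = 30.697, so z ≈ 64.600 ≈ 64.6 km.
Check against TON (with the unrounded solution): distance 134.20 ≈ 134.20 km. ✓

depth ≈ 64.6 km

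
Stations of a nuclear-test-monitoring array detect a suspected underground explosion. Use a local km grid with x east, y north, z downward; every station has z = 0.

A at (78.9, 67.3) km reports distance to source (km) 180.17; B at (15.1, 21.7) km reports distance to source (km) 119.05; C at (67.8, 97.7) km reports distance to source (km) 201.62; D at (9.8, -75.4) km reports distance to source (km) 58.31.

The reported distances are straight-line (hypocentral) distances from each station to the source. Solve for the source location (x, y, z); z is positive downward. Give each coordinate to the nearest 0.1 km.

Each station gives a sphere (x−x_i)² + (y−y_i)² + z² = d_i² (stations at z=0).
Subtracting the A sphere from B and C: z² cancels, leaving linear equations in x and y:
-127.6 x − 91.2 y = 8232.73
-22.2 x + 60.8 y = -4801.77
Solving: x ≈ -6.402, y ≈ -81.314 km (keep extra digits for the depth step; rounded: -6.4, -81.3).
Then from the A sphere: z² = 180.17² − (x − 78.9)² − (y − 67.3)² with x = -6.402, y = -81.314, so z ≈ 55.666 ≈ 55.7 km.

(-6.4, -81.3, 55.7)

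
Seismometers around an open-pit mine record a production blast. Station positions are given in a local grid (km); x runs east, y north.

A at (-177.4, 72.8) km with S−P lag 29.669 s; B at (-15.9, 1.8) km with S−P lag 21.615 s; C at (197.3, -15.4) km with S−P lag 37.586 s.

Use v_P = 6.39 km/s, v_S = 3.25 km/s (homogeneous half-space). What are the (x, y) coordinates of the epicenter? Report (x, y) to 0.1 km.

x ≈ 5.8 km, y ≈ 143.1 km

Distance from S−P lag: d = Δt · v_P v_S / (v_P − v_S) = Δt · (6.39·3.25)/(6.39−3.25) ≈ 6.6139·Δt.
So d_A = 196.23, d_B = 142.96, d_C = 248.59 km.
Circle about each station: (x + 177.4)² + (y − 72.8)² = 196.23²; (x + 15.9)² + (y − 1.8)² = 142.96²; (x − 197.3)² + (y + 15.4)² = 248.59².
Subtracting the A equation from the B and C equations removes the quadratic terms:
323.0 x − 142.0 y = -18445.90
749.4 x − 176.4 y = -20896.93
Solving the 2×2 system: x ≈ 5.8, y ≈ 143.1 km.
Check against A (with the unrounded x, y): √((x + 177.4)²+(y − 72.8)²) = 196.21 ≈ 196.23 km. ✓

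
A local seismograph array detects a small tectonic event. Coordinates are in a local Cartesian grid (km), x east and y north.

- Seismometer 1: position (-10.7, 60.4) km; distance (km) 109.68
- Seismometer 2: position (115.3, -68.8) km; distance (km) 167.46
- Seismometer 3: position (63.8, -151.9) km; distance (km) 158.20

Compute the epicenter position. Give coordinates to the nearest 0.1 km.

Circle about each station: (x + 10.7)² + (y − 60.4)² = 109.68²; (x − 115.3)² + (y + 68.8)² = 167.46²; (x − 63.8)² + (y + 151.9)² = 158.20².
Subtracting pairs of circle equations eliminates x²+y² and gives linear equations (the radical axes):
252.0 x − 258.4 y = -1748.27
149.0 x − 424.6 y = 10383.86
Solving the 2×2 system: x ≈ -50.0, y ≈ -42.0 km.
Check against Seismometer 1 (with the unrounded x, y): √((x + 10.7)²+(y − 60.4)²) = 109.69 ≈ 109.68 km. ✓

x ≈ -50.0 km, y ≈ -42.0 km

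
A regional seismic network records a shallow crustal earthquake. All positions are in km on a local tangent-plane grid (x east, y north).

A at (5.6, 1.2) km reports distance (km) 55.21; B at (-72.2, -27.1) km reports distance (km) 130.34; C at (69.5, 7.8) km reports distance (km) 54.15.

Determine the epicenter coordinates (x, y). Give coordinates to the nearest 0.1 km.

Circle about each station: (x − 5.6)² + (y − 1.2)² = 55.21²; (x + 72.2)² + (y + 27.1)² = 130.34²; (x − 69.5)² + (y − 7.8)² = 54.15².
Subtracting pairs of circle equations eliminates x²+y² and gives linear equations (the radical axes):
-155.6 x − 56.6 y = -8025.92
127.8 x + 13.2 y = 4974.21
Solving the 2×2 system: x ≈ 33.9, y ≈ 48.6 km.

33.9 km east, 48.6 km north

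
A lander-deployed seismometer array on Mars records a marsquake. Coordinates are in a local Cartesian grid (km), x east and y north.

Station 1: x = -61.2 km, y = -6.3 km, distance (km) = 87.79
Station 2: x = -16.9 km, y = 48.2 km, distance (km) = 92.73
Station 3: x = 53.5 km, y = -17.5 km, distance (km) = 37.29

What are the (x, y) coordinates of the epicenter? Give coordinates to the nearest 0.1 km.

Circle about each station: (x + 61.2)² + (y + 6.3)² = 87.79²; (x + 16.9)² + (y − 48.2)² = 92.73²; (x − 53.5)² + (y + 17.5)² = 37.29².
Subtracting pairs of circle equations eliminates x²+y² and gives linear equations (the radical axes):
88.6 x + 109.0 y = -2068.05
229.4 x − 22.4 y = 5699.91
Solving the 2×2 system: x ≈ 21.3, y ≈ -36.3 km.

21.3 km east, -36.3 km north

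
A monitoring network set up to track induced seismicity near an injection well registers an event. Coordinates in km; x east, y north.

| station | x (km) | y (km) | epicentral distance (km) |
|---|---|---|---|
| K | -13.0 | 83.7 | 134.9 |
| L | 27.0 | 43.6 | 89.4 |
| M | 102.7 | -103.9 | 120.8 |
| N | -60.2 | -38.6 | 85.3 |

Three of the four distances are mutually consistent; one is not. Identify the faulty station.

Solve using three stations at a time. Using K, L, N (subtract circle equations pairwise → linear system) gives (x, y) ≈ (24.8, -45.8).
Distances from that point to each station vs reported:
  K: calculated 134.9 vs reported 134.9 → residual 0.0 km
  L: calculated 89.4 vs reported 89.4 → residual 0.0 km
  M: calculated 97.1 vs reported 120.8 → residual 23.7 km
  N: calculated 85.3 vs reported 85.3 → residual 0.0 km
K, L, N are mutually consistent (residuals ≈ 0); M is off by 23.7 km.

M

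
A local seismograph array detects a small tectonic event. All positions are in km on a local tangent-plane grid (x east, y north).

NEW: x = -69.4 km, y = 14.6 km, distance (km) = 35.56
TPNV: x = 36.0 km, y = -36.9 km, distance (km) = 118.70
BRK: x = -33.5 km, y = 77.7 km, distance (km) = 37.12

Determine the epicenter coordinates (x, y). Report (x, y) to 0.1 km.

-50.3 km east, 44.6 km north

Circle about each station: (x + 69.4)² + (y − 14.6)² = 35.56²; (x − 36.0)² + (y + 36.9)² = 118.70²; (x + 33.5)² + (y − 77.7)² = 37.12².
Subtracting pairs of circle equations eliminates x²+y² and gives linear equations (the radical axes):
210.8 x − 103.0 y = -15197.09
71.8 x + 126.2 y = 2016.64
Solving the 2×2 system: x ≈ -50.3, y ≈ 44.6 km.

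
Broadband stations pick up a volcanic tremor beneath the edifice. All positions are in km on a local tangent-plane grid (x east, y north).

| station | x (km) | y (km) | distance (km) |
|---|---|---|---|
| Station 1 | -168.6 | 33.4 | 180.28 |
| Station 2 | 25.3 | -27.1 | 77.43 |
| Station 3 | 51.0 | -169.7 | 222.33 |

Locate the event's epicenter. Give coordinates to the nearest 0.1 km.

Circle about each station: (x + 168.6)² + (y − 33.4)² = 180.28²; (x − 25.3)² + (y + 27.1)² = 77.43²; (x − 51.0)² + (y + 169.7)² = 222.33².
Subtracting the Station 1 equation from the Station 2 and Station 3 equations removes the quadratic terms:
387.8 x − 121.0 y = -1661.55
439.2 x − 406.2 y = -15072.18
Solving the 2×2 system: x ≈ 11.0, y ≈ 49.0 km.

x ≈ 11.0 km, y ≈ 49.0 km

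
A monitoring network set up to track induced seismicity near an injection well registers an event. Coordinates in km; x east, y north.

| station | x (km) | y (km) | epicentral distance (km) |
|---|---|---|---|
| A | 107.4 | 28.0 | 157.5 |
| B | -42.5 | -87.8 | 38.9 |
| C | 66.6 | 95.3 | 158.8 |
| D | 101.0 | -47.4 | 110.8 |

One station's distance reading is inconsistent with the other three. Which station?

Solve using three stations at a time. Using A, B, D (subtract circle equations pairwise → linear system) gives (x, y) ≈ (-3.7, -83.6).
Distances from that point to each station vs reported:
  A: calculated 157.5 vs reported 157.5 → residual 0.0 km
  B: calculated 39.0 vs reported 38.9 → residual 0.1 km
  C: calculated 192.3 vs reported 158.8 → residual 33.5 km
  D: calculated 110.8 vs reported 110.8 → residual 0.0 km
A, B, D are mutually consistent (residuals ≈ 0); C is off by 33.5 km.

C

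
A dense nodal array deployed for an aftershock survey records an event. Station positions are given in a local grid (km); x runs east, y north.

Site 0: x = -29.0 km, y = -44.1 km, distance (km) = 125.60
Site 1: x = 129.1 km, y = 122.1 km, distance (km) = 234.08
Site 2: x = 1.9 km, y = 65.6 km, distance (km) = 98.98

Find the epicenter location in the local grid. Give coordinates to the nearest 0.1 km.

Circle about each station: (x + 29.0)² + (y + 44.1)² = 125.60²; (x − 129.1)² + (y − 122.1)² = 234.08²; (x − 1.9)² + (y − 65.6)² = 98.98².
Subtracting the Site 0 equation from the Site 1 and Site 2 equations removes the quadratic terms:
316.2 x + 332.4 y = -10228.68
61.8 x + 219.4 y = 7499.48
Solving the 2×2 system: x ≈ -97.0, y ≈ 61.5 km.

(-97.0, 61.5)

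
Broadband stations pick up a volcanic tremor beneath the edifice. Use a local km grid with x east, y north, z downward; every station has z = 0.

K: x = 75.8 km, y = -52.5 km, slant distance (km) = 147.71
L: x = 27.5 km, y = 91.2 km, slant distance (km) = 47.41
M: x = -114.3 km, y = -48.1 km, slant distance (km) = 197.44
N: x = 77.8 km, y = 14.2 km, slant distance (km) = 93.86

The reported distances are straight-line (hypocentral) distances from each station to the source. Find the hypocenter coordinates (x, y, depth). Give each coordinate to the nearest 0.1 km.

x ≈ 28.9 km, y ≈ 79.8 km, depth ≈ 46.0 km

Each station gives a sphere (x−x_i)² + (y−y_i)² + z² = d_i² (stations at z=0).
Subtracting the K sphere from L and M: z² cancels, leaving linear equations in x and y:
-96.6 x + 287.4 y = 20142.34
-380.2 x + 8.8 y = -10288.10
Solving: x ≈ 28.907, y ≈ 79.801 km (keep extra digits for the depth step; rounded: 28.9, 79.8).
Then from the K sphere: z² = 147.71² − (x − 75.8)² − (y + 52.5)² with x = 28.907, y = 79.801, so z ≈ 45.997 ≈ 46.0 km.
Check against N (with the unrounded solution): distance 93.86 ≈ 93.86 km. ✓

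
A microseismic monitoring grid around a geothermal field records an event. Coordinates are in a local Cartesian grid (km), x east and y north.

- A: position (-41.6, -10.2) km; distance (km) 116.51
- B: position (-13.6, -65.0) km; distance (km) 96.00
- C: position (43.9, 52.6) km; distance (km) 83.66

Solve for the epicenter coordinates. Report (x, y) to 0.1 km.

Circle about each station: (x + 41.6)² + (y + 10.2)² = 116.51²; (x + 13.6)² + (y + 65.0)² = 96.00²; (x − 43.9)² + (y − 52.6)² = 83.66².
Subtracting the A equation from the B and C equations removes the quadratic terms:
56.0 x − 109.6 y = 6933.94
171.0 x + 125.6 y = 9434.95
Solving the 2×2 system: x ≈ 73.9, y ≈ -25.5 km.

73.9 km east, -25.5 km north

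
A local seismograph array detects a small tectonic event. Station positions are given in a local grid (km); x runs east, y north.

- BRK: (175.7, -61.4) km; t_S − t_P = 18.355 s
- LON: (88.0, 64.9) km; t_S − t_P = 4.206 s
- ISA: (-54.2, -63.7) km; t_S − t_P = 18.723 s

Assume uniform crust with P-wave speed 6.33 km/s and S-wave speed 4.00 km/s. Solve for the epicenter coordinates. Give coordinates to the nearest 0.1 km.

x ≈ 62.6 km, y ≈ 102.9 km

Distance from S−P lag: d = Δt · v_P v_S / (v_P − v_S) = Δt · (6.33·4.00)/(6.33−4.00) ≈ 10.8670·Δt.
So d_BRK = 199.46, d_LON = 45.71, d_ISA = 203.46 km.
Circle about each station: (x − 175.7)² + (y + 61.4)² = 199.46²; (x − 88.0)² + (y − 64.9)² = 45.71²; (x + 54.2)² + (y + 63.7)² = 203.46².
Subtracting the BRK equation from the LON and ISA equations removes the quadratic terms:
-175.4 x + 252.6 y = 15010.45
-459.8 x − 4.6 y = -29256.80
Solving the 2×2 system: x ≈ 62.6, y ≈ 102.9 km.
Check against BRK (with the unrounded x, y): √((x − 175.7)²+(y + 61.4)²) = 199.46 ≈ 199.46 km. ✓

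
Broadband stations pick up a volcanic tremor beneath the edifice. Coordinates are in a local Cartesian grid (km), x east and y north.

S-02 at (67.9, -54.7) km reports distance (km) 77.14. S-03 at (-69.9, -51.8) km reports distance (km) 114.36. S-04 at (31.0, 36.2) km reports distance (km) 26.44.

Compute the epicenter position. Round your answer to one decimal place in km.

x ≈ 26.2 km, y ≈ 10.2 km

Circle about each station: (x − 67.9)² + (y + 54.7)² = 77.14²; (x + 69.9)² + (y + 51.8)² = 114.36²; (x − 31.0)² + (y − 36.2)² = 26.44².
Subtracting the S-02 equation from the S-03 and S-04 equations removes the quadratic terms:
-275.6 x + 5.8 y = -7160.88
-73.8 x + 181.8 y = -79.55
Solving the 2×2 system: x ≈ 26.2, y ≈ 10.2 km.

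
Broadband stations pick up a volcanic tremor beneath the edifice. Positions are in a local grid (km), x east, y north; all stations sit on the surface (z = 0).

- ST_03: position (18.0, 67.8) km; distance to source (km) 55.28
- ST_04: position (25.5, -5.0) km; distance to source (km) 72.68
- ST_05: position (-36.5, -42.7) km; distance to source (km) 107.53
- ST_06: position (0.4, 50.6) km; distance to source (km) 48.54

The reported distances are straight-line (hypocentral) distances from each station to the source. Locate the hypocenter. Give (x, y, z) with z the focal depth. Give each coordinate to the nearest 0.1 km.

(3.4, 44.8, 48.1)

Each station gives a sphere (x−x_i)² + (y−y_i)² + z² = d_i² (stations at z=0).
Subtracting the ST_03 sphere from ST_04 and ST_05: z² cancels, leaving linear equations in x and y:
15.0 x − 145.6 y = -6472.09
-109.0 x − 221.0 y = -10272.12
Solving: x ≈ 3.403, y ≈ 44.802 km (keep extra digits for the depth step; rounded: 3.4, 44.8).
Then from the ST_03 sphere: z² = 55.28² − (x − 18.0)² − (y − 67.8)² with x = 3.403, y = 44.802, so z ≈ 48.103 ≈ 48.1 km.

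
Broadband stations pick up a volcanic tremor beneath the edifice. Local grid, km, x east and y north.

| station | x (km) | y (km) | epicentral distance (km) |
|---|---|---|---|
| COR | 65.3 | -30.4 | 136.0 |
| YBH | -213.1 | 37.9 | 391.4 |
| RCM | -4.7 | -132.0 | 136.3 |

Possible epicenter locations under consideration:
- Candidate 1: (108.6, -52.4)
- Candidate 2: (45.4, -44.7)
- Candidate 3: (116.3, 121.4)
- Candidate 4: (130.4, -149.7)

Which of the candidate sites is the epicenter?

For each candidate, compare |candidate − station| to the reported distance:
Candidate 1: residuals COR 87.4, YBH 57.3, RCM 2.2 → max 87.4 km
Candidate 2: residuals COR 111.5, YBH 120.0, RCM 35.6 → max 120.0 km
Candidate 3: residuals COR 24.1, YBH 51.6, RCM 144.5 → max 144.5 km
Candidate 4: residuals COR 0.1, YBH 0.0, RCM 0.0 → max 0.1 km
Only Candidate 4 has all residuals ≈ 0.

Candidate 4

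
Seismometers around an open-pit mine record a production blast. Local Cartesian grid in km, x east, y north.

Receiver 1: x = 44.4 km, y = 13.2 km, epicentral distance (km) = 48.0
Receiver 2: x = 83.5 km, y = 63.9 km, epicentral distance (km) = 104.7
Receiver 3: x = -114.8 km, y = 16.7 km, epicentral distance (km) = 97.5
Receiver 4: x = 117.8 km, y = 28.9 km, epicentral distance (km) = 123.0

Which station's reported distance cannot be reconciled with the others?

Solve using three stations at a time. Using Receiver 1, Receiver 2, Receiver 4 (subtract circle equations pairwise → linear system) gives (x, y) ≈ (-2.7, 4.6).
Distances from that point to each station vs reported:
  Receiver 1: calculated 47.9 vs reported 48.0 → residual 0.1 km
  Receiver 2: calculated 104.7 vs reported 104.7 → residual 0.0 km
  Receiver 3: calculated 112.7 vs reported 97.5 → residual 15.2 km
  Receiver 4: calculated 123.0 vs reported 123.0 → residual 0.0 km
Receiver 1, Receiver 2, Receiver 4 are mutually consistent (residuals ≈ 0); Receiver 3 is off by 15.2 km.

Receiver 3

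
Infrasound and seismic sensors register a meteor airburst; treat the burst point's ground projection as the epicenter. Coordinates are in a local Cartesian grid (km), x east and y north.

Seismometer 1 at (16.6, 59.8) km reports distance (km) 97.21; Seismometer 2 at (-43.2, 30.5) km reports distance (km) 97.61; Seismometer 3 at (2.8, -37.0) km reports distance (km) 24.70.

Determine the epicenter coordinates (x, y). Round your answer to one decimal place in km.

27.5 km east, -36.8 km north

Circle about each station: (x − 16.6)² + (y − 59.8)² = 97.21²; (x + 43.2)² + (y − 30.5)² = 97.61²; (x − 2.8)² + (y + 37.0)² = 24.70².
Subtracting pairs of circle equations eliminates x²+y² and gives linear equations (the radical axes):
-119.6 x − 58.6 y = -1133.04
-27.6 x − 193.6 y = 6364.93
Solving the 2×2 system: x ≈ 27.5, y ≈ -36.8 km.
Check against Seismometer 1 (with the unrounded x, y): √((x − 16.6)²+(y − 59.8)²) = 97.21 ≈ 97.21 km. ✓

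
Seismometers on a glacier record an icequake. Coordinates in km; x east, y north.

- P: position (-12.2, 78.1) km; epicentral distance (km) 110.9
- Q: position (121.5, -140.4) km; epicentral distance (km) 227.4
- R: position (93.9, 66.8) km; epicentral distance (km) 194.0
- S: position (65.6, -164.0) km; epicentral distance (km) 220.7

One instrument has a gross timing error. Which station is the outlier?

Solve using three stations at a time. Using P, R, S (subtract circle equations pairwise → linear system) gives (x, y) ≈ (-86.7, -4.2).
Distances from that point to each station vs reported:
  P: calculated 111.0 vs reported 110.9 → residual 0.1 km
  Q: calculated 248.8 vs reported 227.4 → residual 21.4 km
  R: calculated 194.1 vs reported 194.0 → residual 0.1 km
  S: calculated 220.8 vs reported 220.7 → residual 0.1 km
P, R, S are mutually consistent (residuals ≈ 0); Q is off by 21.4 km.

Q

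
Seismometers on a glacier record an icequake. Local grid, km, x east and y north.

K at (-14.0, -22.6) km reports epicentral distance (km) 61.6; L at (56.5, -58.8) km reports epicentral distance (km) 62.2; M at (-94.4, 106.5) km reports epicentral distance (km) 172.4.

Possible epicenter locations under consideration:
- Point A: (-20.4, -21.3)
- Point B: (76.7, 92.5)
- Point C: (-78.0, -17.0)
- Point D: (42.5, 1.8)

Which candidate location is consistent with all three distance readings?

Point D

For each candidate, compare |candidate − station| to the reported distance:
Point A: residuals K 55.1, L 23.4, M 24.7 → max 55.1 km
Point B: residuals K 84.9, L 90.4, M 0.7 → max 90.4 km
Point C: residuals K 2.6, L 78.6, M 47.8 → max 78.6 km
Point D: residuals K 0.1, L 0.0, M 0.1 → max 0.1 km
Only Point D has all residuals ≈ 0.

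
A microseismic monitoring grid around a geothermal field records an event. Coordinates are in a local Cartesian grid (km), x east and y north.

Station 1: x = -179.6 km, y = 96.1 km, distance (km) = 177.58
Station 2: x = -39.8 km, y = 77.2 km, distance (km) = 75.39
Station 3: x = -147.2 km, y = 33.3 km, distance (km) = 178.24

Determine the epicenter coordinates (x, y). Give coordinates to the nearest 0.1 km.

Circle about each station: (x + 179.6)² + (y − 96.1)² = 177.58²; (x + 39.8)² + (y − 77.2)² = 75.39²; (x + 147.2)² + (y − 33.3)² = 178.24².
Subtracting pairs of circle equations eliminates x²+y² and gives linear equations (the radical axes):
279.6 x − 37.8 y = -8096.49
64.8 x − 125.6 y = -18949.48
Solving the 2×2 system: x ≈ -9.2, y ≈ 146.1 km.

x ≈ -9.2 km, y ≈ 146.1 km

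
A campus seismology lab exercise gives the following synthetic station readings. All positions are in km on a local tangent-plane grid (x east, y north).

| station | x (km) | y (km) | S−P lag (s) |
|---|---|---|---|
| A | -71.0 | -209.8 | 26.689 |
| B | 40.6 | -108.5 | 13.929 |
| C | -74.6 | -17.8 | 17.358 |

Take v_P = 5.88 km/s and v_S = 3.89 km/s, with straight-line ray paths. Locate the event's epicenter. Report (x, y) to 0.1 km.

x ≈ 118.8 km, y ≈ 31.2 km

Distance from S−P lag: d = Δt · v_P v_S / (v_P − v_S) = Δt · (5.88·3.89)/(5.88−3.89) ≈ 11.4941·Δt.
So d_A = 306.77, d_B = 160.10, d_C = 199.51 km.
Circle about each station: (x + 71.0)² + (y + 209.8)² = 306.77²; (x − 40.6)² + (y + 108.5)² = 160.10²; (x + 74.6)² + (y + 17.8)² = 199.51².
Subtracting pairs of circle equations eliminates x²+y² and gives linear equations (the radical axes):
223.2 x + 202.6 y = 32839.39
-7.2 x + 384.0 y = 11128.55
Solving the 2×2 system: x ≈ 118.8, y ≈ 31.2 km.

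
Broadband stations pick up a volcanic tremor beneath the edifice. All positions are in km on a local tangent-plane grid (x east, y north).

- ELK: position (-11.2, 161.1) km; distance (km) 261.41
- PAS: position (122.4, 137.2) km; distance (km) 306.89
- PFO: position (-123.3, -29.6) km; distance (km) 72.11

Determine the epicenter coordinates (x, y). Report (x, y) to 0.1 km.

Circle about each station: (x + 11.2)² + (y − 161.1)² = 261.41²; (x − 122.4)² + (y − 137.2)² = 306.89²; (x + 123.3)² + (y + 29.6)² = 72.11².
Subtracting the ELK equation from the PAS and PFO equations removes the quadratic terms:
267.2 x − 47.8 y = -18119.33
-224.2 x − 381.4 y = 53135.74
Solving the 2×2 system: x ≈ -83.9, y ≈ -90.0 km.

-83.9 km east, -90.0 km north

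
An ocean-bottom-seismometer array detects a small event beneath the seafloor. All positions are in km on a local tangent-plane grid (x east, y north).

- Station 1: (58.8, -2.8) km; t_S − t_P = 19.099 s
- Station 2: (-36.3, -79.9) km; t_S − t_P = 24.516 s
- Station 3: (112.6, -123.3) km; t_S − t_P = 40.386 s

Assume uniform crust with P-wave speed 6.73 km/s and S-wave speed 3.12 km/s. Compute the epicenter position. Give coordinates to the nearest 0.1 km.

Distance from S−P lag: d = Δt · v_P v_S / (v_P − v_S) = Δt · (6.73·3.12)/(6.73−3.12) ≈ 5.8165·Δt.
So d_Station 1 = 111.09, d_Station 2 = 142.60, d_Station 3 = 234.91 km.
Circle about each station: (x − 58.8)² + (y + 2.8)² = 111.09²; (x + 36.3)² + (y + 79.9)² = 142.60²; (x − 112.6)² + (y + 123.3)² = 234.91².
Subtracting the Station 1 equation from the Station 2 and Station 3 equations removes the quadratic terms:
-190.2 x − 154.2 y = -3757.35
107.6 x − 241.0 y = -18425.35
Solving the 2×2 system: x ≈ -31.0, y ≈ 62.6 km.

-31.0 km east, 62.6 km north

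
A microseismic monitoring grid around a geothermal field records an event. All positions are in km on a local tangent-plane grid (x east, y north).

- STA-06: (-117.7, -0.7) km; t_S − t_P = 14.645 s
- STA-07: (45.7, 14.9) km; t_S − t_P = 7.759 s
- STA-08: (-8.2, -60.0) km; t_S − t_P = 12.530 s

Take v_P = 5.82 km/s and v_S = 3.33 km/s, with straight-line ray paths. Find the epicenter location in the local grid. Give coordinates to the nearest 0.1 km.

-10.3 km east, 37.5 km north

Distance from S−P lag: d = Δt · v_P v_S / (v_P − v_S) = Δt · (5.82·3.33)/(5.82−3.33) ≈ 7.7834·Δt.
So d_STA-06 = 113.99, d_STA-07 = 60.39, d_STA-08 = 97.53 km.
Circle about each station: (x + 117.7)² + (y + 0.7)² = 113.99²; (x − 45.7)² + (y − 14.9)² = 60.39²; (x + 8.2)² + (y + 60.0)² = 97.53².
Subtracting the STA-06 equation from the STA-07 and STA-08 equations removes the quadratic terms:
326.8 x + 31.2 y = -2196.51
219.0 x − 118.6 y = -6704.92
Solving the 2×2 system: x ≈ -10.3, y ≈ 37.5 km.
Check against STA-06 (with the unrounded x, y): √((x + 117.7)²+(y + 0.7)²) = 113.99 ≈ 113.99 km. ✓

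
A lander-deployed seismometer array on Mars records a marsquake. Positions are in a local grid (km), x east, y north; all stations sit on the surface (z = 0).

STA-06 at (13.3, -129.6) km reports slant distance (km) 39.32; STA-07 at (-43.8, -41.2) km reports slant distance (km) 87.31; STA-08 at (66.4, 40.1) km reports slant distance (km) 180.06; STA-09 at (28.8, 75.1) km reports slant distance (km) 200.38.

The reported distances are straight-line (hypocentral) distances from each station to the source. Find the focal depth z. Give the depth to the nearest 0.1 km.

z ≈ 26.3 km

Each station gives a sphere (x−x_i)² + (y−y_i)² + z² = d_i² (stations at z=0).
Subtracting the STA-06 sphere from STA-07 and STA-08: z² cancels, leaving linear equations in x and y:
-114.2 x + 176.8 y = -19434.14
106.2 x + 339.4 y = -41831.62
Solving: x ≈ -13.902, y ≈ -118.902 km (keep extra digits for the depth step; rounded: -13.9, -118.9).
Then from the STA-06 sphere: z² = 39.32² − (x − 13.3)² − (y + 129.6)² with x = -13.902, y = -118.902, so z ≈ 26.300 ≈ 26.3 km.
Check against STA-09 (with the unrounded solution): distance 200.38 ≈ 200.38 km. ✓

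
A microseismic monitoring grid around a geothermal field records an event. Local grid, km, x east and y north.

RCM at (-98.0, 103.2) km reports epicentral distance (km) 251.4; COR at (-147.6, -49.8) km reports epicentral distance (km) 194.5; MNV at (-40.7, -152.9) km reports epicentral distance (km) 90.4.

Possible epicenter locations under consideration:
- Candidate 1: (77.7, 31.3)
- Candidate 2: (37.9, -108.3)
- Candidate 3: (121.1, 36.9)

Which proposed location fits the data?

For each candidate, compare |candidate − station| to the reported distance:
Candidate 1: residuals RCM 61.6, COR 45.0, MNV 128.6 → max 128.6 km
Candidate 2: residuals RCM 0.0, COR 0.0, MNV 0.0 → max 0.0 km
Candidate 3: residuals RCM 22.5, COR 87.8, MNV 159.0 → max 159.0 km
Only Candidate 2 has all residuals ≈ 0.

Candidate 2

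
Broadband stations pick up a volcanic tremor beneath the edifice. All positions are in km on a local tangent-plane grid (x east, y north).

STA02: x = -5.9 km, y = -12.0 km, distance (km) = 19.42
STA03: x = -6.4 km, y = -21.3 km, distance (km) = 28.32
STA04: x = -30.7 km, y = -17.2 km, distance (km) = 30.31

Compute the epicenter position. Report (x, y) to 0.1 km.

(-11.8, 6.5)

Circle about each station: (x + 5.9)² + (y + 12.0)² = 19.42²; (x + 6.4)² + (y + 21.3)² = 28.32²; (x + 30.7)² + (y + 17.2)² = 30.31².
Subtracting the STA02 equation from the STA03 and STA04 equations removes the quadratic terms:
-1.0 x − 18.6 y = -109.05
-49.6 x − 10.4 y = 517.96
Solving the 2×2 system: x ≈ -11.8, y ≈ 6.5 km.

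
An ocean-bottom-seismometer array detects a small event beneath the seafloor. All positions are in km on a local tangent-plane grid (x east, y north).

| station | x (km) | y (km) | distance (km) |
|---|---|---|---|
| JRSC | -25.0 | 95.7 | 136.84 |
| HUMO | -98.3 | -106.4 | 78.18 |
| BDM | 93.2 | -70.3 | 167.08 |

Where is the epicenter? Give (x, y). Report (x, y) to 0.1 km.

x ≈ -69.8 km, y ≈ -33.6 km

Circle about each station: (x + 25.0)² + (y − 95.7)² = 136.84²; (x + 98.3)² + (y + 106.4)² = 78.18²; (x − 93.2)² + (y + 70.3)² = 167.08².
Subtracting the JRSC equation from the HUMO and BDM equations removes the quadratic terms:
-146.6 x − 404.2 y = 23813.43
236.4 x − 332.0 y = -5345.70
Solving the 2×2 system: x ≈ -69.8, y ≈ -33.6 km.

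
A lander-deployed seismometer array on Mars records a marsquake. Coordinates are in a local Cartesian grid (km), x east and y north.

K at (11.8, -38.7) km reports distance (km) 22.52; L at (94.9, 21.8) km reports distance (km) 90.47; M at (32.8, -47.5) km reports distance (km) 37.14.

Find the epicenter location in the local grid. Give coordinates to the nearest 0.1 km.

x ≈ 12.8 km, y ≈ -16.2 km

Circle about each station: (x − 11.8)² + (y + 38.7)² = 22.52²; (x − 94.9)² + (y − 21.8)² = 90.47²; (x − 32.8)² + (y + 47.5)² = 37.14².
Subtracting pairs of circle equations eliminates x²+y² and gives linear equations (the radical axes):
166.2 x + 121.0 y = 166.65
42.0 x − 17.6 y = 822.93
Solving the 2×2 system: x ≈ 12.8, y ≈ -16.2 km.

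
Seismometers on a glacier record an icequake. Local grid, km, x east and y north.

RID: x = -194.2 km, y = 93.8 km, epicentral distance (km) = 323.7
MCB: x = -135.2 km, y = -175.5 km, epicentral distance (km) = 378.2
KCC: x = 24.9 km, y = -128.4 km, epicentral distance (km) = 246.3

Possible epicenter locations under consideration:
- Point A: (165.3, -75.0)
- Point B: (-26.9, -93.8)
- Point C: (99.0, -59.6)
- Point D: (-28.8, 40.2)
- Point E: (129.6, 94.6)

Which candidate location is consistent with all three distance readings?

For each candidate, compare |candidate − station| to the reported distance:
Point A: residuals RID 73.5, MCB 61.3, KCC 96.1 → max 96.1 km
Point B: residuals RID 72.3, MCB 242.5, KCC 184.0 → max 242.5 km
Point C: residuals RID 7.2, MCB 116.9, KCC 145.2 → max 145.2 km
Point D: residuals RID 149.8, MCB 137.7, KCC 69.4 → max 149.8 km
Point E: residuals RID 0.1, MCB 0.0, KCC 0.1 → max 0.1 km
Only Point E has all residuals ≈ 0.

Point E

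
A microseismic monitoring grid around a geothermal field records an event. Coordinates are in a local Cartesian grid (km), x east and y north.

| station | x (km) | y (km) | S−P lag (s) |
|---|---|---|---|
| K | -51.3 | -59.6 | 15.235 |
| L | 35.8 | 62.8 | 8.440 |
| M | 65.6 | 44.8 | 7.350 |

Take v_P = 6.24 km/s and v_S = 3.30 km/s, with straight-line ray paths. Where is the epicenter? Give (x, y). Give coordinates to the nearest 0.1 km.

34.6 km east, 3.7 km north

Distance from S−P lag: d = Δt · v_P v_S / (v_P − v_S) = Δt · (6.24·3.30)/(6.24−3.30) ≈ 7.0041·Δt.
So d_K = 106.71, d_L = 59.11, d_M = 51.48 km.
Circle about each station: (x + 51.3)² + (y + 59.6)² = 106.71²; (x − 35.8)² + (y − 62.8)² = 59.11²; (x − 65.6)² + (y − 44.8)² = 51.48².
Subtracting the K equation from the L and M equations removes the quadratic terms:
174.2 x + 244.8 y = 6934.66
233.8 x + 208.8 y = 8863.38
Solving the 2×2 system: x ≈ 34.6, y ≈ 3.7 km.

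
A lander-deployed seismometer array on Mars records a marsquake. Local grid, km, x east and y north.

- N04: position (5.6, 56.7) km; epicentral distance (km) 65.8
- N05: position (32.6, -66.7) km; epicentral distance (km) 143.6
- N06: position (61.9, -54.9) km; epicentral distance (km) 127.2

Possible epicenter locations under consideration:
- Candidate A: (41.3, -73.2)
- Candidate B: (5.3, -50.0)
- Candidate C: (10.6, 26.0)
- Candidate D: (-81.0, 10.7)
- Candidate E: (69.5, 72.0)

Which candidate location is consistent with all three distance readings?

For each candidate, compare |candidate − station| to the reported distance:
Candidate A: residuals N04 68.9, N05 132.7, N06 99.6 → max 132.7 km
Candidate B: residuals N04 40.9, N05 111.6, N06 70.4 → max 111.6 km
Candidate C: residuals N04 34.7, N05 48.3, N06 31.4 → max 48.3 km
Candidate D: residuals N04 32.3, N05 6.1, N06 30.0 → max 32.3 km
Candidate E: residuals N04 0.1, N05 0.1, N06 0.1 → max 0.1 km
Only Candidate E has all residuals ≈ 0.

Candidate E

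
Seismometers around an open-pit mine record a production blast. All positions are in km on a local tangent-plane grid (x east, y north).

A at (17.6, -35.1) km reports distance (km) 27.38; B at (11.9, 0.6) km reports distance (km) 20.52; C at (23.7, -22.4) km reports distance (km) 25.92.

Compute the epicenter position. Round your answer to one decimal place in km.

Circle about each station: (x − 17.6)² + (y + 35.1)² = 27.38²; (x − 11.9)² + (y − 0.6)² = 20.52²; (x − 23.7)² + (y + 22.4)² = 25.92².
Subtracting pairs of circle equations eliminates x²+y² and gives linear equations (the radical axes):
-11.4 x + 71.4 y = -1071.21
12.2 x + 25.4 y = -400.50
Solving the 2×2 system: x ≈ -1.2, y ≈ -15.2 km.
Check against A (with the unrounded x, y): √((x − 17.6)²+(y + 35.1)²) = 27.38 ≈ 27.38 km. ✓

x ≈ -1.2 km, y ≈ -15.2 km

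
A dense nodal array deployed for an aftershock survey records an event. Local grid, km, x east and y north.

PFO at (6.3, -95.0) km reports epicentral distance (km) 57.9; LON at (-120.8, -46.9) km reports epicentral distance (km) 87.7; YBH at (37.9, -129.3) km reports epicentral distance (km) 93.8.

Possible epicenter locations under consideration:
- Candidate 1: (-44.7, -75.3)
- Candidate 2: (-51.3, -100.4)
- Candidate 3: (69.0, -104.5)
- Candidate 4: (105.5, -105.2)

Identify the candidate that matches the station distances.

Candidate 2

For each candidate, compare |candidate − station| to the reported distance:
Candidate 1: residuals PFO 3.2, LON 6.5, YBH 4.9 → max 6.5 km
Candidate 2: residuals PFO 0.0, LON 0.0, YBH 0.0 → max 0.0 km
Candidate 3: residuals PFO 5.5, LON 110.6, YBH 54.0 → max 110.6 km
Candidate 4: residuals PFO 41.8, LON 146.0, YBH 22.0 → max 146.0 km
Only Candidate 2 has all residuals ≈ 0.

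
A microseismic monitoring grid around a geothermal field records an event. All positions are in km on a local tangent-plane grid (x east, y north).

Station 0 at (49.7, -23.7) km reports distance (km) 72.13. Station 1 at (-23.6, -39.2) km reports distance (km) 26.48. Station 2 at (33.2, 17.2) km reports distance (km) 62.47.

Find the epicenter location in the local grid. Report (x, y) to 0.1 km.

Circle about each station: (x − 49.7)² + (y + 23.7)² = 72.13²; (x + 23.6)² + (y + 39.2)² = 26.48²; (x − 33.2)² + (y − 17.2)² = 62.47².
Subtracting the Station 0 equation from the Station 1 and Station 2 equations removes the quadratic terms:
-146.6 x − 31.0 y = 3563.37
-33.0 x + 81.8 y = -333.46
Solving the 2×2 system: x ≈ -21.6, y ≈ -12.8 km.

-21.6 km east, -12.8 km north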